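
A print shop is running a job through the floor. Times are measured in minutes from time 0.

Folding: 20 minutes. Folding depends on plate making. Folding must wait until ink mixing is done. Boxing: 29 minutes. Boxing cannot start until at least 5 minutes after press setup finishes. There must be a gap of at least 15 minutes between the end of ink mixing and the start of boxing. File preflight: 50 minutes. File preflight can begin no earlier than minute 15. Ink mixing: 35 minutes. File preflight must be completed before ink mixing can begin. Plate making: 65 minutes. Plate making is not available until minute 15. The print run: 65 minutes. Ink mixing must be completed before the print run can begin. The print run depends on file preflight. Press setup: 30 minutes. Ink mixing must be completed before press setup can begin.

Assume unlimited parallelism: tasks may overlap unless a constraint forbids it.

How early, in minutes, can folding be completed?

120

Plate making waits on its own release at minute 15, so it starts at minute 15 and finishes at 15 + 65 = minute 80.
File preflight waits on its own release at minute 15, so it starts at minute 15 and finishes at 15 + 50 = minute 65.
After file preflight (finishes minute 65), ink mixing can start at minute 65 and finishes at minute 100.
For folding: plate making (finishes minute 80); ink mixing (finishes minute 100). Taking the maximum gives a start of minute 100, and it finishes at 100 + 20 = minute 120.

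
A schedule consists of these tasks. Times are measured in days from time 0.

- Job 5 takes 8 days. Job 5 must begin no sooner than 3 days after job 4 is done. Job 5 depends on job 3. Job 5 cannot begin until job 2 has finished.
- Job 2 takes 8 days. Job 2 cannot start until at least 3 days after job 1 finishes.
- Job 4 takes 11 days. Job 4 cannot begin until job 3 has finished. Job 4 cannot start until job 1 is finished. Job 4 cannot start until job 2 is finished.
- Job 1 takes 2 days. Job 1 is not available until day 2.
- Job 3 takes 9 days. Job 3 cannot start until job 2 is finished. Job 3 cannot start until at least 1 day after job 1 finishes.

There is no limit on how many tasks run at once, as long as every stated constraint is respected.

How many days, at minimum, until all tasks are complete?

46

Job 1 cannot begin until its own release at day 2. It runs from day 2 to 2 + 2 = day 4.
Job 2 cannot begin until job 1 (finishes day 4, plus 3-day gap → day 7). It runs from day 7 to 7 + 8 = day 15.
Job 3 cannot start until job 2 (finishes day 15); job 1 (finishes day 4, plus 1-day gap → day 5). The controlling bound is day 15, so job 3 finishes at 15 + 9 = day 24.
Job 4 needs all of job 3 (finishes day 24); job 1 (finishes day 4); job 2 (finishes day 15). That puts its earliest start at day 24; it finishes at 24 + 11 = day 35.
Job 5 needs all of job 4 (finishes day 35, plus 3-day gap → day 38); job 3 (finishes day 24); job 2 (finishes day 15). That puts its earliest start at day 38; it finishes at 38 + 8 = day 46.
All tasks are finished once the last one completes. Finish times: Job 1 at 4, Job 2 at 15, Job 3 at 24, Job 4 at 35, Job 5 at 46. The latest is day 46.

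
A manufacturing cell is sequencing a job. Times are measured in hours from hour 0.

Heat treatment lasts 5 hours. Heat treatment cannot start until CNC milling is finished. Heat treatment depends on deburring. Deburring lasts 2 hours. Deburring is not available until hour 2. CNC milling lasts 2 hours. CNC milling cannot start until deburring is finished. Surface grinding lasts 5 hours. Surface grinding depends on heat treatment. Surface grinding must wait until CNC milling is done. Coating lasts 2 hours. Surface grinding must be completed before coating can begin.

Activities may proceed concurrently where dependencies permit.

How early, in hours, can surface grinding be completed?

16

Deburring waits on its own release at hour 2, so it starts at hour 2 and finishes at 2 + 2 = hour 4.
CNC milling waits on deburring (finishes hour 4), so it starts at hour 4 and finishes at 4 + 2 = hour 6.
Heat treatment needs all of CNC milling (finishes hour 6); deburring (finishes hour 4). That puts its earliest start at hour 6; it finishes at 6 + 5 = hour 11.
Surface grinding cannot start until heat treatment (finishes hour 11); CNC milling (finishes hour 6). The controlling bound is hour 11, so surface grinding finishes at 11 + 5 = hour 16.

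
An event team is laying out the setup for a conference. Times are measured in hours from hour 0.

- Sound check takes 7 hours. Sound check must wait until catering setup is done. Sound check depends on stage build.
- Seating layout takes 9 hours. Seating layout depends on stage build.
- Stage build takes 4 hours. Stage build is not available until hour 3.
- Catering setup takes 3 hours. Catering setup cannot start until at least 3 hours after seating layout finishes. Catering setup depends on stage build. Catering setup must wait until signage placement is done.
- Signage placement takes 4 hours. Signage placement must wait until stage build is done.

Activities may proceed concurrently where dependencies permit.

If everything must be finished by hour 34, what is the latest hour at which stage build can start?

Nothing follows sound check; the deadline of hour 34 is its only limit. It must start by 34 − 7 = hour 27.
Catering setup has to be done before sound check (must start by hour 27). That means finishing by hour 27, i.e. starting by 27 − 3 = hour 24.
Seating layout has to be done before catering setup (must start by hour 24, minus 3-hour gap → hour 21). That means finishing by hour 21, i.e. starting by 21 − 9 = hour 12.
Signage placement must finish before catering setup (must start by hour 24). With a 4-hour duration, signage placement must start by 24 − 4 = hour 20.
For stage build: seating layout (must start by hour 12); signage placement (must start by hour 20); catering setup (must start by hour 24); sound check (must start by hour 27). The most restrictive is hour 12; with a 4-hour duration, stage build must start by hour 8.

8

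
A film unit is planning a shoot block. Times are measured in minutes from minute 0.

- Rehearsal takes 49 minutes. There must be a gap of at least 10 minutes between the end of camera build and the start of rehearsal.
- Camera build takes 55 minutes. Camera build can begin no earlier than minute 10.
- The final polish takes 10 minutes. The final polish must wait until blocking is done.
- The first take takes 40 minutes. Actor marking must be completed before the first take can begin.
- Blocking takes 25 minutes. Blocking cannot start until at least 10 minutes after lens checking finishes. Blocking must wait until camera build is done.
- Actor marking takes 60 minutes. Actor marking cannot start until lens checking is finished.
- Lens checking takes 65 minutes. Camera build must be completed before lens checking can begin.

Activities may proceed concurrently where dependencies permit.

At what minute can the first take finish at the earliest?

230

After its own release at minute 10, camera build can start at minute 10 and finishes at minute 65.
Lens checking cannot begin until camera build (finishes minute 65). It runs from minute 65 to 65 + 65 = minute 130.
Actor marking cannot begin until lens checking (finishes minute 130). It runs from minute 130 to 130 + 60 = minute 190.
After actor marking (finishes minute 190), the first take can start at minute 190 and finishes at minute 230.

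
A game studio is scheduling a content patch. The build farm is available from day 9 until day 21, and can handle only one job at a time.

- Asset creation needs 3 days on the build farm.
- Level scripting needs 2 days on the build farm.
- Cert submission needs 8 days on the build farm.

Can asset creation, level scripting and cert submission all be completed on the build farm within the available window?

No

The build farm window is 21 − 9 = 12 days.
Running back to back, the jobs need 3 + 2 + 8 = 13 days on the build farm.
Since 13 > 12, they cannot all fit.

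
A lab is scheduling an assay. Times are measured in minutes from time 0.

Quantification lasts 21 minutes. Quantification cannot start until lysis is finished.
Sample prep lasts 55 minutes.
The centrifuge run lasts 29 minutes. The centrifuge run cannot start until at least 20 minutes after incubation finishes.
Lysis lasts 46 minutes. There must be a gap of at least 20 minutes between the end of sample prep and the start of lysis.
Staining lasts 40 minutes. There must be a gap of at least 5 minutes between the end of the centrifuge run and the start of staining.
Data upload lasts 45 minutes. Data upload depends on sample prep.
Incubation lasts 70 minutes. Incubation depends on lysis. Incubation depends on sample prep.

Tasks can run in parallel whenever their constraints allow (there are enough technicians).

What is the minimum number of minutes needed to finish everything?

285

Sample prep has no prerequisites, so it starts at minute 0 and finishes at minute 55.
Data upload waits on sample prep (finishes minute 55), so it starts at minute 55 and finishes at 55 + 45 = minute 100.
Lysis cannot begin until sample prep (finishes minute 55, plus 20-minute gap → minute 75). It runs from minute 75 to 75 + 46 = minute 121.
Quantification cannot begin until lysis (finishes minute 121). It runs from minute 121 to 121 + 21 = minute 142.
Incubation needs all of lysis (finishes minute 121); sample prep (finishes minute 55). That puts its earliest start at minute 121; it finishes at 121 + 70 = minute 191.
The centrifuge run cannot begin until incubation (finishes minute 191, plus 20-minute gap → minute 211). It runs from minute 211 to 211 + 29 = minute 240.
Staining cannot begin until the centrifuge run (finishes minute 240, plus 5-minute gap → minute 245). It runs from minute 245 to 245 + 40 = minute 285.
All tasks are finished once the last one completes. Finish times: Sample prep at 55, Lysis at 121, Incubation at 191, The centrifuge run at 240, Staining at 285, Quantification at 142, Data upload at 100. The latest is minute 285.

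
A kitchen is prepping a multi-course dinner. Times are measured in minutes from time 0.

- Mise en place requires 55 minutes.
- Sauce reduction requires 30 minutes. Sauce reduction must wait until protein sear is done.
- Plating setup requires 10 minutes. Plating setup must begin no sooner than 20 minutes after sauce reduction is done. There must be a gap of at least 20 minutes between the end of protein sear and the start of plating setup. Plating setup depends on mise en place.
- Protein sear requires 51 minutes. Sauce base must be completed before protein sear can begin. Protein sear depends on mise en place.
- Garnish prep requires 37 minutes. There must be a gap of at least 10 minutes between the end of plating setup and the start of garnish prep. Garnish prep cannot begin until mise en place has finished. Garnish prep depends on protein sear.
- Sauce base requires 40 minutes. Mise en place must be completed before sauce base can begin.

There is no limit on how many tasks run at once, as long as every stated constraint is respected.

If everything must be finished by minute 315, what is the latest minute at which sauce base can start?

117

To finish by minute 315, garnish prep (duration 37) must start no later than minute 278.
Plating setup must finish before garnish prep (must start by minute 278, minus 10-minute gap → minute 268). With a 10-minute duration, plating setup must start by 268 − 10 = minute 258.
Since plating setup (must start by minute 258, minus 20-minute gap → minute 238) depends on it, sauce reduction must finish by minute 238. Backing off its 30-minute duration gives a latest start of minute 208.
Protein sear has several dependents: sauce reduction (must start by minute 208); plating setup (must start by minute 258, minus 20-minute gap → minute 238); garnish prep (must start by minute 278). The earliest of those limits is minute 208, so protein sear must start by 208 − 51 = minute 157.
Sauce base must finish before protein sear (must start by minute 157). With a 40-minute duration, sauce base must start by 157 − 40 = minute 117.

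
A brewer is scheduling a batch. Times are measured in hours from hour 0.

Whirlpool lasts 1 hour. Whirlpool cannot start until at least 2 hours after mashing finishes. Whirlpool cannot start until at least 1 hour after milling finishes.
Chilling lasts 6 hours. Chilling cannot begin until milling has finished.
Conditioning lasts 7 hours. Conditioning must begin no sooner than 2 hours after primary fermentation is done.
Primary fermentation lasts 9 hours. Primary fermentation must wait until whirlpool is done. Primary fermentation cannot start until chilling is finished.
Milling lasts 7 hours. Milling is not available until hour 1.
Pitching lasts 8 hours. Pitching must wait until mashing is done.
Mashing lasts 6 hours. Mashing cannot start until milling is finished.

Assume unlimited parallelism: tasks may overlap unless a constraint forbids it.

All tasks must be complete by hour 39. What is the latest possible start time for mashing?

12

To finish by hour 39, conditioning (duration 7) must start no later than hour 32.
Since conditioning (must start by hour 32, minus 2-hour gap → hour 30) depends on it, primary fermentation must finish by hour 30. Backing off its 9-hour duration gives a latest start of hour 21.
Whirlpool must finish before primary fermentation (must start by hour 21). With a 1-hour duration, whirlpool must start by 21 − 1 = hour 20.
Pitching has no dependents, so it just needs to finish by hour 39. Starting by 39 − 8 = hour 31 achieves that.
Mashing has several dependents: whirlpool (must start by hour 20, minus 2-hour gap → hour 18); pitching (must start by hour 31). The earliest of those limits is hour 18, so mashing must start by 18 − 6 = hour 12.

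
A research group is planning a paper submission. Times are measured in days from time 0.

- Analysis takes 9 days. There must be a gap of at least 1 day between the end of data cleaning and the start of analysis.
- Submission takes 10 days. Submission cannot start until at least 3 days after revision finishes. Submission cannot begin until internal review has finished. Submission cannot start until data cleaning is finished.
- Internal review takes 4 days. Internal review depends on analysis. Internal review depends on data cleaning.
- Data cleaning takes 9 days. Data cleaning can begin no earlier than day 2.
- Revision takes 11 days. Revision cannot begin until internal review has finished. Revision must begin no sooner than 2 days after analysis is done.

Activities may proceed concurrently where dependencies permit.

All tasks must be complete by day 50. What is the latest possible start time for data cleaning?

Submission must finish by day 50; it takes 10 days, so it must start by 50 − 10 = day 40.
Since submission (must start by day 40, minus 3-day gap → day 37) depends on it, revision must finish by day 37. Backing off its 11-day duration gives a latest start of day 26.
Internal review has several dependents: revision (must start by day 26); submission (must start by day 40). The earliest of those limits is day 26, so internal review must start by 26 − 4 = day 22.
For analysis: internal review (must start by day 22); revision (must start by day 26, minus 2-day gap → day 24). The most restrictive is day 22; with a 9-day duration, analysis must start by day 13.
Data cleaning feeds analysis (must start by day 13, minus 1-day gap → day 12); internal review (must start by day 22); submission (must start by day 40). Taking the minimum, data cleaning must finish by day 12 and start by 12 − 9 = day 3.

3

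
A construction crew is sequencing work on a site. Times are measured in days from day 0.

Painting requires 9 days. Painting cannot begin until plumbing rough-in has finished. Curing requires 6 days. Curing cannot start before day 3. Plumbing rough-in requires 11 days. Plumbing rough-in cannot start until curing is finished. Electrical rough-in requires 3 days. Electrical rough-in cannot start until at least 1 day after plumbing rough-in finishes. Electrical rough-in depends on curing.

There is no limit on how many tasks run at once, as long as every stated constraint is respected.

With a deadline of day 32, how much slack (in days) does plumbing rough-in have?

3

Curing waits on its own release at day 3, so it starts at day 3 and finishes at 3 + 6 = day 9.
Plumbing rough-in waits on curing (finishes day 9), so it starts at day 9 and finishes at 9 + 11 = day 20.

Working backward from the deadline:
Electrical rough-in must finish by day 32; it takes 3 days, so it must start by 32 − 3 = day 29.
Nothing follows painting; the deadline of day 32 is its only limit. It must start by 32 − 9 = day 23.
Plumbing rough-in must finish in time for electrical rough-in (must start by day 29, minus 1-day gap → day 28); painting (must start by day 23). The tightest is day 23, so plumbing rough-in must start by 23 − 11 = day 12.
So plumbing rough-in can start as early as day 9 and as late as day 12, giving 12 − 9 = 3 days of slack.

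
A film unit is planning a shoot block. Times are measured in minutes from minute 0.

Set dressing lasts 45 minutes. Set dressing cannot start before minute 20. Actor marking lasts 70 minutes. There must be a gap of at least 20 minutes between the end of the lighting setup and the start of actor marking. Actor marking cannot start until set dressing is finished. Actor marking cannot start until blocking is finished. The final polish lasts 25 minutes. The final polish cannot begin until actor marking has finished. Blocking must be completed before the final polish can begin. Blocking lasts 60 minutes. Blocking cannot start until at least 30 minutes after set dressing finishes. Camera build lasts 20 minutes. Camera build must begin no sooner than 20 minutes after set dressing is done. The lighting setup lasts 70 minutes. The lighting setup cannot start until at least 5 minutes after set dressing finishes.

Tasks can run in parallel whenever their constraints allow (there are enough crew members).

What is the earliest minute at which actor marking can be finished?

230

Set dressing waits on its own release at minute 20, so it starts at minute 20 and finishes at 20 + 45 = minute 65.
After set dressing (finishes minute 65, plus 30-minute gap → minute 95), blocking can start at minute 95 and finishes at minute 155.
After set dressing (finishes minute 65, plus 5-minute gap → minute 70), the lighting setup can start at minute 70 and finishes at minute 140.
Actor marking needs all of the lighting setup (finishes minute 140, plus 20-minute gap → minute 160); set dressing (finishes minute 65); blocking (finishes minute 155). That puts its earliest start at minute 160; it finishes at 160 + 70 = minute 230.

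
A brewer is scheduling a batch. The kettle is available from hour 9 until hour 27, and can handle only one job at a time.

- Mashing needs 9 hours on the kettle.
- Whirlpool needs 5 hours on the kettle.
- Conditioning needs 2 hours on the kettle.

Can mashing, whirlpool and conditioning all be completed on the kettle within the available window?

The kettle window is 27 − 9 = 18 hours.
Running back to back, the jobs need 9 + 5 + 2 = 16 hours on the kettle.
Since 16 ≤ 18, they fit within the window.

Yes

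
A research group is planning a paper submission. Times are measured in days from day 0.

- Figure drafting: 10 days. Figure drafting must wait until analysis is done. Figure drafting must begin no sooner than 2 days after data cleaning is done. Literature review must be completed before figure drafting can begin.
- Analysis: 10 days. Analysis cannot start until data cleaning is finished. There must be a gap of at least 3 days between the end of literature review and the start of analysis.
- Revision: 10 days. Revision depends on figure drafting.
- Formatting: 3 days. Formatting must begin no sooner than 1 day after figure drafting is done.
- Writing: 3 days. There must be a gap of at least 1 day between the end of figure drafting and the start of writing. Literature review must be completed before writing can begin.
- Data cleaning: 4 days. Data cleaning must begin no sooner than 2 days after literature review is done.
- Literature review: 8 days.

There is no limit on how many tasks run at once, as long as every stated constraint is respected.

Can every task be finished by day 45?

Literature review has no prerequisites, so it starts at day 0 and finishes at day 8.
Data cleaning waits on literature review (finishes day 8, plus 2-day gap → day 10), so it starts at day 10 and finishes at 10 + 4 = day 14.
Analysis needs all of data cleaning (finishes day 14); literature review (finishes day 8, plus 3-day gap → day 11). That puts its earliest start at day 14; it finishes at 14 + 10 = day 24.
For figure drafting: analysis (finishes day 24); data cleaning (finishes day 14, plus 2-day gap → day 16); literature review (finishes day 8). Taking the maximum gives a start of day 24, and it finishes at 24 + 10 = day 34.
Formatting waits on figure drafting (finishes day 34, plus 1-day gap → day 35), so it starts at day 35 and finishes at 35 + 3 = day 38.
After figure drafting (finishes day 34), revision can start at day 34 and finishes at day 44.
Writing has to wait for figure drafting (finishes day 34, plus 1-day gap → day 35); literature review (finishes day 8). The latest of these is day 35, so writing runs day 35 to 35 + 3 = day 38.
Every task is finished by day 44, which is no later than the deadline of 45, so the schedule is feasible.

Yes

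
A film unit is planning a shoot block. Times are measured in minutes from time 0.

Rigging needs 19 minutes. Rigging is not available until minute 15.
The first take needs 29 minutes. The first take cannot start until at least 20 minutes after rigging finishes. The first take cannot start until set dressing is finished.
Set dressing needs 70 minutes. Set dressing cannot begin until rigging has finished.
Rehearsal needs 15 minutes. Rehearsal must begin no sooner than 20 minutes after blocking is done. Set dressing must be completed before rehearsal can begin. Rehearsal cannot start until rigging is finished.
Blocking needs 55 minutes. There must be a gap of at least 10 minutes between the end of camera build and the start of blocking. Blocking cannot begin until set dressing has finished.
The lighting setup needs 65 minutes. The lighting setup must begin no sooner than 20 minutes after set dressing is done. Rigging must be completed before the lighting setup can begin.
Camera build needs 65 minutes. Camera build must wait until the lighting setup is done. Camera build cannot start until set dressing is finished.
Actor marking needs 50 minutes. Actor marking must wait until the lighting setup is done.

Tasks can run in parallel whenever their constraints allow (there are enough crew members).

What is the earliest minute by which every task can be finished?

354

Rigging waits on its own release at minute 15, so it starts at minute 15 and finishes at 15 + 19 = minute 34.
Set dressing waits on rigging (finishes minute 34), so it starts at minute 34 and finishes at 34 + 70 = minute 104.
The first take cannot start until rigging (finishes minute 34, plus 20-minute gap → minute 54); set dressing (finishes minute 104). The controlling bound is minute 104, so the first take finishes at 104 + 29 = minute 133.
The lighting setup needs all of set dressing (finishes minute 104, plus 20-minute gap → minute 124); rigging (finishes minute 34). That puts its earliest start at minute 124; it finishes at 124 + 65 = minute 189.
Actor marking waits on the lighting setup (finishes minute 189), so it starts at minute 189 and finishes at 189 + 50 = minute 239.
Camera build needs all of the lighting setup (finishes minute 189); set dressing (finishes minute 104). That puts its earliest start at minute 189; it finishes at 189 + 65 = minute 254.
Blocking has to wait for camera build (finishes minute 254, plus 10-minute gap → minute 264); set dressing (finishes minute 104). The latest of these is minute 264, so blocking runs minute 264 to 264 + 55 = minute 319.
For rehearsal: blocking (finishes minute 319, plus 20-minute gap → minute 339); set dressing (finishes minute 104); rigging (finishes minute 34). Taking the maximum gives a start of minute 339, and it finishes at 339 + 15 = minute 354.
All tasks are finished once the last one completes. Finish times: Rigging at 34, Set dressing at 104, The lighting setup at 189, Camera build at 254, Blocking at 319, Actor marking at 239, Rehearsal at 354, The first take at 133. The latest is minute 354.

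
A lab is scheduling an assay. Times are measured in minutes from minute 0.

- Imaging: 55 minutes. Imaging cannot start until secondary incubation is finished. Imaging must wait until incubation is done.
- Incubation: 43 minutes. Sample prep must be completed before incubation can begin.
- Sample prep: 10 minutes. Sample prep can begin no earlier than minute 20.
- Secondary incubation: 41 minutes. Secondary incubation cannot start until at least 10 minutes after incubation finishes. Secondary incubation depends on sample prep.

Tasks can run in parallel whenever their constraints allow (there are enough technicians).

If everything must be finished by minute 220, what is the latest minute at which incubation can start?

Imaging has no dependents, so it just needs to finish by minute 220. Starting by 220 − 55 = minute 165 achieves that.
Secondary incubation feeds into imaging (must start by minute 165); so secondary incubation must finish by minute 165 and therefore start by minute 124.
Incubation feeds secondary incubation (must start by minute 124, minus 10-minute gap → minute 114); imaging (must start by minute 165). Taking the minimum, incubation must finish by minute 114 and start by 114 − 43 = minute 71.

71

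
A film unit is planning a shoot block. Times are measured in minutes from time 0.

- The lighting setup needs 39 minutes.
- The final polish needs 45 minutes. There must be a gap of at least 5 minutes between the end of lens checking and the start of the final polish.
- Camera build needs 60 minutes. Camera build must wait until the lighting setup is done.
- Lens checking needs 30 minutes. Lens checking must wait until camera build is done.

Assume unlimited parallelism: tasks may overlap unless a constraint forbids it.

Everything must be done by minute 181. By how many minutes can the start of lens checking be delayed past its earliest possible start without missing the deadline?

2

Nothing blocks the lighting setup, so it runs from minute 0 to minute 39.
Camera build waits on the lighting setup (finishes minute 39), so it starts at minute 39 and finishes at 39 + 60 = minute 99.
After camera build (finishes minute 99), lens checking can start at minute 99 and finishes at minute 129.

Working backward from the deadline:
Nothing follows the final polish; the deadline of minute 181 is its only limit. It must start by 181 − 45 = minute 136.
Since the final polish (must start by minute 136, minus 5-minute gap → minute 131) depends on it, lens checking must finish by minute 131. Backing off its 30-minute duration gives a latest start of minute 101.
So lens checking can start as early as minute 99 and as late as minute 101, giving 101 − 99 = 2 minutes of slack.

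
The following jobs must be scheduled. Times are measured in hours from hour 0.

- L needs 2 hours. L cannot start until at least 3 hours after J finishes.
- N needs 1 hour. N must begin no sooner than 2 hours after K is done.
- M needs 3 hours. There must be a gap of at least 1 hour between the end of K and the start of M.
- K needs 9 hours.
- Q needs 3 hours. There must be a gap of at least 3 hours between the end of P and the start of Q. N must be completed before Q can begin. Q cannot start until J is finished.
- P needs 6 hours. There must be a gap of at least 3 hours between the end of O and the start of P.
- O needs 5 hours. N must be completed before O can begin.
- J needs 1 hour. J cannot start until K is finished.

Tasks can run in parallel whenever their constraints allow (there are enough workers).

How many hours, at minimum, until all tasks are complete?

Nothing blocks K, so it runs from hour 0 to hour 9.
N cannot begin until K (finishes hour 9, plus 2-hour gap → hour 11). It runs from hour 11 to 11 + 1 = hour 12.
O cannot begin until N (finishes hour 12). It runs from hour 12 to 12 + 5 = hour 17.
P waits on O (finishes hour 17, plus 3-hour gap → hour 20), so it starts at hour 20 and finishes at 20 + 6 = hour 26.
M waits on K (finishes hour 9, plus 1-hour gap → hour 10), so it starts at hour 10 and finishes at 10 + 3 = hour 13.
After K (finishes hour 9), J can start at hour 9 and finishes at hour 10.
Q has to wait for P (finishes hour 26, plus 3-hour gap → hour 29); N (finishes hour 12); J (finishes hour 10). The latest of these is hour 29, so Q runs hour 29 to 29 + 3 = hour 32.
After J (finishes hour 10, plus 3-hour gap → hour 13), L can start at hour 13 and finishes at hour 15.
All tasks are finished once the last one completes. Finish times: J at 10, K at 9, L at 15, M at 13, N at 12, O at 17, P at 26, Q at 32. The latest is hour 32.

32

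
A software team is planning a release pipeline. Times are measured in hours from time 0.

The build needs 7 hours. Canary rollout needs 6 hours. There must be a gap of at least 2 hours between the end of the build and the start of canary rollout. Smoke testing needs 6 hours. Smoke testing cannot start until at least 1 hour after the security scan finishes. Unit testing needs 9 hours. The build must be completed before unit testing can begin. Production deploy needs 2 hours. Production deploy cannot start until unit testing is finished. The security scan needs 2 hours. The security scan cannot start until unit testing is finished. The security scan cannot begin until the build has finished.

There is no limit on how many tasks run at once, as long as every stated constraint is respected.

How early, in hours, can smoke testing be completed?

25

Nothing blocks the build, so it runs from hour 0 to hour 7.
Unit testing cannot begin until the build (finishes hour 7). It runs from hour 7 to 7 + 9 = hour 16.
The security scan has to wait for unit testing (finishes hour 16); the build (finishes hour 7). The latest of these is hour 16, so the security scan runs hour 16 to 16 + 2 = hour 18.
Smoke testing cannot begin until the security scan (finishes hour 18, plus 1-hour gap → hour 19). It runs from hour 19 to 19 + 6 = hour 25.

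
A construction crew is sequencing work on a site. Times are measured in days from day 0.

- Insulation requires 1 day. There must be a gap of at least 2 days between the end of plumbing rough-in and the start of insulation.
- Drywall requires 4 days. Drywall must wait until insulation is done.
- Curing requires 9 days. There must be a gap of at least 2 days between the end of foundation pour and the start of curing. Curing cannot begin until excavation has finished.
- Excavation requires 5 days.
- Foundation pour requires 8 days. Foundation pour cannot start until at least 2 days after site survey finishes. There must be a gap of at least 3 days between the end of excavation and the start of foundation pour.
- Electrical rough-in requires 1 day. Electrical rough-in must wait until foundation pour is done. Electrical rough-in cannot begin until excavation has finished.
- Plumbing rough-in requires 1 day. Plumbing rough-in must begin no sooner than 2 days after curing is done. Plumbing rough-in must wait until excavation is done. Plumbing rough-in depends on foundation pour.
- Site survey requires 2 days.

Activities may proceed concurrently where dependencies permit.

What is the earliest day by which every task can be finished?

Excavation can start immediately at day 0; it finishes at day 5.
Site survey can start immediately at day 0; it finishes at day 2.
Foundation pour needs all of site survey (finishes day 2, plus 2-day gap → day 4); excavation (finishes day 5, plus 3-day gap → day 8). That puts its earliest start at day 8; it finishes at 8 + 8 = day 16.
For electrical rough-in: foundation pour (finishes day 16); excavation (finishes day 5). Taking the maximum gives a start of day 16, and it finishes at 16 + 1 = day 17.
Curing cannot start until foundation pour (finishes day 16, plus 2-day gap → day 18); excavation (finishes day 5). The controlling bound is day 18, so curing finishes at 18 + 9 = day 27.
Plumbing rough-in needs all of curing (finishes day 27, plus 2-day gap → day 29); excavation (finishes day 5); foundation pour (finishes day 16). That puts its earliest start at day 29; it finishes at 29 + 1 = day 30.
Insulation cannot begin until plumbing rough-in (finishes day 30, plus 2-day gap → day 32). It runs from day 32 to 32 + 1 = day 33.
Drywall waits on insulation (finishes day 33), so it starts at day 33 and finishes at 33 + 4 = day 37.
All tasks are finished once the last one completes. Finish times: Site survey at 2, Excavation at 5, Foundation pour at 16, Curing at 27, Plumbing rough-in at 30, Electrical rough-in at 17, Insulation at 33, Drywall at 37. The latest is day 37.

37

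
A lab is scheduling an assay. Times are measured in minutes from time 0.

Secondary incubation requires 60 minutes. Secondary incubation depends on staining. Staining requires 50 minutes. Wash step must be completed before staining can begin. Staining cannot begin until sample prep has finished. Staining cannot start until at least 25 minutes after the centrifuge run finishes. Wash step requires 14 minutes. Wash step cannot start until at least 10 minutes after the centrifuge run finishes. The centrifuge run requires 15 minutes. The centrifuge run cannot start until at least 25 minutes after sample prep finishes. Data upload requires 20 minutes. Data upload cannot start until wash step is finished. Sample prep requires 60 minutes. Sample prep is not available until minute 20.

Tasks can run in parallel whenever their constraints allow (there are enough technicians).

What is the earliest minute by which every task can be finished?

After its own release at minute 20, sample prep can start at minute 20 and finishes at minute 80.
The centrifuge run cannot begin until sample prep (finishes minute 80, plus 25-minute gap → minute 105). It runs from minute 105 to 105 + 15 = minute 120.
Wash step cannot begin until the centrifuge run (finishes minute 120, plus 10-minute gap → minute 130). It runs from minute 130 to 130 + 14 = minute 144.
After wash step (finishes minute 144), data upload can start at minute 144 and finishes at minute 164.
Staining has to wait for wash step (finishes minute 144); sample prep (finishes minute 80); the centrifuge run (finishes minute 120, plus 25-minute gap → minute 145). The latest of these is minute 145, so staining runs minute 145 to 145 + 50 = minute 195.
Secondary incubation waits on staining (finishes minute 195), so it starts at minute 195 and finishes at 195 + 60 = minute 255.
All tasks are finished once the last one completes. Finish times: Sample prep at 80, The centrifuge run at 120, Wash step at 144, Staining at 195, Secondary incubation at 255, Data upload at 164. The latest is minute 255.

255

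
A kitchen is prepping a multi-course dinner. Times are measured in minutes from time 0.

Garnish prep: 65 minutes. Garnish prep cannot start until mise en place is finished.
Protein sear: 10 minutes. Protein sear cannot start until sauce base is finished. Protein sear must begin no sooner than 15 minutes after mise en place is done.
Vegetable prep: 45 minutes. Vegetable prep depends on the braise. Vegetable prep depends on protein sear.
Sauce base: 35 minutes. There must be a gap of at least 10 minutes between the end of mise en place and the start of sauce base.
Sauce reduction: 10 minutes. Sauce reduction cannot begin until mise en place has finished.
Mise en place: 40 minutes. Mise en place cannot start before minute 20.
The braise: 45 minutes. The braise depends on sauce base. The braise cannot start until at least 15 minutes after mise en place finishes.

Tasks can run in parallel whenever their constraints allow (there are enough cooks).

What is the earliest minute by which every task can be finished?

195

Mise en place cannot begin until its own release at minute 20. It runs from minute 20 to 20 + 40 = minute 60.
After mise en place (finishes minute 60), garnish prep can start at minute 60 and finishes at minute 125.
Sauce reduction waits on mise en place (finishes minute 60), so it starts at minute 60 and finishes at 60 + 10 = minute 70.
After mise en place (finishes minute 60, plus 10-minute gap → minute 70), sauce base can start at minute 70 and finishes at minute 105.
Protein sear has to wait for sauce base (finishes minute 105); mise en place (finishes minute 60, plus 15-minute gap → minute 75). The latest of these is minute 105, so protein sear runs minute 105 to 105 + 10 = minute 115.
For the braise: sauce base (finishes minute 105); mise en place (finishes minute 60, plus 15-minute gap → minute 75). Taking the maximum gives a start of minute 105, and it finishes at 105 + 45 = minute 150.
Vegetable prep cannot start until the braise (finishes minute 150); protein sear (finishes minute 115). The controlling bound is minute 150, so vegetable prep finishes at 150 + 45 = minute 195.
All tasks are finished once the last one completes. Finish times: Mise en place at 60, Sauce base at 105, The braise at 150, Protein sear at 115, Vegetable prep at 195, Sauce reduction at 70, Garnish prep at 125. The latest is minute 195.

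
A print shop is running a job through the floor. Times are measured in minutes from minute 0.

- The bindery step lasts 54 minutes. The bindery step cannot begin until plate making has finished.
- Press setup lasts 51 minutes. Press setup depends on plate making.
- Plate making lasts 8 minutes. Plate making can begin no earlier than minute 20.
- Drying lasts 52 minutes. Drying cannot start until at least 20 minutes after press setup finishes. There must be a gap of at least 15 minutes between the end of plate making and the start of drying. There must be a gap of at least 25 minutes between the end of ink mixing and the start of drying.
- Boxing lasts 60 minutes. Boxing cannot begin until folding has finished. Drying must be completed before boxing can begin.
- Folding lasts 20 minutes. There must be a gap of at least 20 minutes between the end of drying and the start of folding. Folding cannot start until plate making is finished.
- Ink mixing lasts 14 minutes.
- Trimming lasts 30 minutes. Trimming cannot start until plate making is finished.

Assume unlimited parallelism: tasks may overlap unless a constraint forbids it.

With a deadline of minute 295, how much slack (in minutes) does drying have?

44

Ink mixing can start immediately at minute 0; it finishes at minute 14.
After its own release at minute 20, plate making can start at minute 20 and finishes at minute 28.
Press setup waits on plate making (finishes minute 28), so it starts at minute 28 and finishes at 28 + 51 = minute 79.
For drying: press setup (finishes minute 79, plus 20-minute gap → minute 99); plate making (finishes minute 28, plus 15-minute gap → minute 43); ink mixing (finishes minute 14, plus 25-minute gap → minute 39). Taking the maximum gives a start of minute 99, and it finishes at 99 + 52 = minute 151.

Working backward from the deadline:
Boxing has no dependents, so it just needs to finish by minute 295. Starting by 295 − 60 = minute 235 achieves that.
Folding has to be done before boxing (must start by minute 235). That means finishing by minute 235, i.e. starting by 235 − 20 = minute 215.
Drying has several dependents: folding (must start by minute 215, minus 20-minute gap → minute 195); boxing (must start by minute 235). The earliest of those limits is minute 195, so drying must start by 195 − 52 = minute 143.
So drying can start as early as minute 99 and as late as minute 143, giving 143 − 99 = 44 minutes of slack.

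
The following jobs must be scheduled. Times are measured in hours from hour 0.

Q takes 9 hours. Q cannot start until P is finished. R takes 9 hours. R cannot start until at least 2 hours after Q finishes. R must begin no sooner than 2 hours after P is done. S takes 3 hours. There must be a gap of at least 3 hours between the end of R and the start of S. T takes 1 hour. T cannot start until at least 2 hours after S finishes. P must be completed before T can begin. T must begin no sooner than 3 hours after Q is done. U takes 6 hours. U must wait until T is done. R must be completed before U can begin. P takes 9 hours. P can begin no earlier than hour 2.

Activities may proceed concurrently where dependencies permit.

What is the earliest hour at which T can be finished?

40

P cannot begin until its own release at hour 2. It runs from hour 2 to 2 + 9 = hour 11.
Q cannot begin until P (finishes hour 11). It runs from hour 11 to 11 + 9 = hour 20.
R has to wait for Q (finishes hour 20, plus 2-hour gap → hour 22); P (finishes hour 11, plus 2-hour gap → hour 13). The latest of these is hour 22, so R runs hour 22 to 22 + 9 = hour 31.
After R (finishes hour 31, plus 3-hour gap → hour 34), S can start at hour 34 and finishes at hour 37.
T cannot start until S (finishes hour 37, plus 2-hour gap → hour 39); P (finishes hour 11); Q (finishes hour 20, plus 3-hour gap → hour 23). The controlling bound is hour 39, so T finishes at 39 + 1 = hour 40.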